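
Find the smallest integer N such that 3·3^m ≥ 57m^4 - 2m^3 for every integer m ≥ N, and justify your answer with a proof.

At m = 11: 531441 < 831875, so the inequality fails and N ≥ 12. We prove 3·3^m ≥ 57m^4 - 2m^3 for all m ≥ 12.
When m = 12: 3·3^m = 1594323 and 57m^4 - 2m^3 = 1178496, so 1594323 ≥ 1178496.
Inductive step: assume the claim holds for m = r, so 3·3^r ≥ 57r^4 - 2r^3.
Then 3·3^(r + 1) = 3·(3·3^r) ≥ 3·(57r^4 - 2r^3).
Also, for r ≥ 12 we have 3·(57r^4 - 2r^3) ≥ 57(r+1)^4 - 2(r+1)^3, since 3·(57r^4 - 2r^3) − (57(r+1)^4 - 2(r+1)^3) = 114r^4 - 232r^3 - 336r^2 - 222r - 55, which is nonnegative for all r ≥ 12.
Combining, 3·3^(r + 1) ≥ 57(r+1)^4 - 2(r+1)^3.
By the principle of mathematical induction, the result holds for all m ≥ 12.
Hence the smallest such N is 12.

N = 12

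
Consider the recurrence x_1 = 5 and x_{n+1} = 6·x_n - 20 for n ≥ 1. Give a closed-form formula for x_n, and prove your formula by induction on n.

Computing the first terms: x_1 = 5, x_2 = 10, x_3 = 40. This suggests x_n = 6^(n - 1) + 4.
Base case (n = 1): the formula gives 5 = 5 = x_1.
For the inductive step, assume it holds for an arbitrary r ≥ 1, so x_r = 6^(r - 1) + 4.
Then x_{r+1} = 6·x_r - 20 = 6·(6^(r - 1) + 4) - 20 = 6^r + 4 = 6^((r+1) - 1) + 4,
which is the claimed formula at n = r+1.
Hence, by induction on n, the claim holds for every n ≥ 1.

x_n = 6^(n - 1) + 4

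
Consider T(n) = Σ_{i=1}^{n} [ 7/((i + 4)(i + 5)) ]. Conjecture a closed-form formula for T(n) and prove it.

T(n) = 7n/(5(n + 5))

We claim T(n) = 7n/(5(n + 5)) for all n ≥ 1.
When n = 1: T(1) = 7/30, and the closed form gives 7/30. They agree.
Inductive step: suppose the statement holds for some i ≥ 1, so T(i) = 7i/(5(i + 5)).
Then T(i+1) = T(i) + (7/((i + 5)(i + 6))) = (7i/(5(i + 5))) + (7/((i + 5)(i + 6))).
Simplifying, T(i+1) = 7(i + 1)/(5(i + 6)) = 7(i+1)/(5((i+1) + 5)),
which is the closed form with n = i+1.
This completes the induction.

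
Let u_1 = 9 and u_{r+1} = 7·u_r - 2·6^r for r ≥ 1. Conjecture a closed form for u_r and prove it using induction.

Computing the first terms: u_1 = 9, u_2 = 51, u_3 = 285. This suggests u_r = 2·6^r - 3·7^(r - 1).
Base step (r = 1): the formula gives 9 = 9 = u_1.
Suppose the result is true for r = j, so u_j = 2·6^j - 3·7^(j - 1).
Then u_{j+1} = 7·u_j - 2·6^j = 7·(2·6^j - 3·7^(j - 1)) - 2·6^j = 2·6^(j + 1) - 3·7^j = 2·6^(j+1) - 3·7^((j+1) - 1),
which is the claimed formula at r = j+1.
This completes the induction.

u_r = 2·6^r - 3·7^(r - 1)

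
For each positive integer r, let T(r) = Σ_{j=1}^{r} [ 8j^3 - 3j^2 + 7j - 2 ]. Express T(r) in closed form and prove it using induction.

T(r) = r(2r^3 + 3r^2 + 4r + 1)

We claim T(r) = r(2r^3 + 3r^2 + 4r + 1) for all r ≥ 1.
When r = 1: T(1) = 10, and the closed form gives 10. They agree.
Suppose the result is true for r = j, so T(j) = j(2j^3 + 3j^2 + 4j + 1).
Then T(j+1) = T(j) + (8j^3 + 21j^2 + 25j + 10) = (j(2j^3 + 3j^2 + 4j + 1)) + (8j^3 + 21j^2 + 25j + 10).
Simplifying, T(j+1) = (j + 1)(2j^3 + 9j^2 + 16j + 10) = (j+1)(2(j+1)^3 + 3(j+1)^2 + 4(j+1) + 1),
which is the closed form with r = j+1.
By induction, the statement is established for all r ≥ 1.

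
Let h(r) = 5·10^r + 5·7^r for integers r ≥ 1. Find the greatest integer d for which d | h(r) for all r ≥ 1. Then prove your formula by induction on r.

d = 5

Computing the first values: h(1) = 85 and h(2) = 745; gcd(85, 745) = 5, so d ≤ 5.
We prove 5 | 5·10^r + 5·7^r for all r ≥ 1 by induction on r.
When r = 1: h(1) = 85 = 5·(17), so 5 | h(1).
Inductive step: suppose the statement holds for some i ≥ 1, i.e. 5 | h(i). Then
h(i+1) − 10·h(i) = (5·10^(i+1) + 5·7^(i+1)) − 10·(5·10^i + 5·7^i) = (5)·7^i·(7 − 10) = (-15)·7^i. Since 5 | h(i) by the inductive hypothesis, 5 | 10·h(i); and 5 | -15 since -15 = 5·-3. Therefore 5 | h(i+1).
This completes the induction.
Therefore the largest such d is 5.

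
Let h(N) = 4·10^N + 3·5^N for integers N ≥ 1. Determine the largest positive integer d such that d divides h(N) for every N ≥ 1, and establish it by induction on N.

Computing the first values: h(1) = 55 and h(2) = 475; gcd(55, 475) = 5, so d ≤ 5.
We prove 5 | 4·10^N + 3·5^N for all N ≥ 1 by induction on N.
When N = 1: h(1) = 55 = 5·(11), so 5 | h(1).
Inductive step: assume the claim holds for N = r, i.e. 5 | h(r). Then
h(r+1) − 10·h(r) = (4·10^(r+1) + 3·5^(r+1)) − 10·(4·10^r + 3·5^r) = (3)·5^r·(5 − 10) = (-15)·5^r. Since 5 | h(r) by the inductive hypothesis, 5 | 10·h(r); and 5 | -15 since -15 = 5·-3. Therefore 5 | h(r+1).
By induction, the statement is established for all N ≥ 1.
Therefore the largest such d is 5.

d = 5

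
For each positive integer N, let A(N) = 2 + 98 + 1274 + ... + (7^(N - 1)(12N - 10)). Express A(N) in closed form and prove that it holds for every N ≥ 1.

A(N) = 2·7^N(N - 1) + 2

We claim A(N) = 2·7^N(N - 1) + 2 for all N ≥ 1.
For the base case N = 1: A(1) = 2, and the closed form gives 2. They agree.
For the inductive step, assume it holds for an arbitrary r ≥ 1, so A(r) = 2·7^r(r - 1) + 2.
Then A(r+1) = A(r) + (7^r(12r + 2)) = (2·7^r(r - 1) + 2) + (7^r(12r + 2)).
Simplifying, A(r+1) = 14·7^r·r + 2 = 2·7^(r+1)((r+1) - 1) + 2,
which is the closed form with N = r+1.
This completes the induction.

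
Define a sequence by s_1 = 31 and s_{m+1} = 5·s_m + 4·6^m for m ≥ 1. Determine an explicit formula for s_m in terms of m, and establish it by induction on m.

Computing the first terms: s_1 = 31, s_2 = 179, s_3 = 1039. This suggests s_m = 7·5^(m - 1) + 4·6^m.
When m = 1: the formula gives 31 = 31 = s_1.
Inductive step: assume the claim holds for m = p, so s_p = 7·5^(p - 1) + 4·6^p.
Then s_{p+1} = 5·s_p + 4·6^p = 5·(7·5^(p - 1) + 4·6^p) + 4·6^p = 7·5^p + 4·6^(p + 1) = 7·5^((p+1) - 1) + 4·6^(p+1),
which is the claimed formula at m = p+1.
Hence, by induction on m, the claim holds for every m ≥ 1.

s_m = 7·5^(m - 1) + 4·6^m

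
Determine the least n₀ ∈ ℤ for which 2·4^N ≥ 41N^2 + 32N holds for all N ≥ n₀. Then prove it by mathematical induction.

At N = 4: 512 < 784, so the inequality fails and n₀ ≥ 5. We prove 2·4^N ≥ 41N^2 + 32N for all N ≥ 5.
For the base case N = 5: 2·4^N = 2048 and 41N^2 + 32N = 1185, so 2048 ≥ 1185.
Inductive step: suppose the statement holds for some j ≥ 5, so 2·4^j ≥ 41j^2 + 32j.
Then 2·4^(j + 1) = 4·(2·4^j) ≥ 4·(41j^2 + 32j).
Also, for j ≥ 5 we have 4·(41j^2 + 32j) ≥ 41(j+1)^2 + 32(j+1), since 4·(41j^2 + 32j) − (41(j+1)^2 + 32(j+1)) = 123j^2 + 14j - 73, which is nonnegative for all j ≥ 5.
Combining, 2·4^(j + 1) ≥ 41(j+1)^2 + 32(j+1).
By induction, the statement is established for all N ≥ 5.
Hence the smallest such n₀ is 5.

n₀ = 5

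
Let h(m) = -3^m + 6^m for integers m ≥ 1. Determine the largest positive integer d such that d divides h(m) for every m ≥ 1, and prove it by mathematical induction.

d = 3

Computing the first values: h(1) = 3 and h(2) = 27; gcd(3, 27) = 3, so d ≤ 3.
We prove 3 | -3^m + 6^m for all m ≥ 1 by induction on m.
When m = 1: h(1) = 3 = 3·(1), so 3 | h(1).
Inductive step: assume the claim holds for m = p, i.e. 3 | h(p). Then
6^{p+1} − 3^{p+1} = 6·6^p − 3·3^p = 6·(6^p − 3^p) + (3)·3^p. The first term is divisible by 3 by the inductive hypothesis, and the second term (3)·3^p is divisible by 3 since 3 | 3. Hence 3 | h(p+1).
This completes the induction.
Therefore the largest such d is 3.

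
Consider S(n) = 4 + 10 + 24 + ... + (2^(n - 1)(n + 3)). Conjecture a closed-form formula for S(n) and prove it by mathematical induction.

S(n) = 2^n(n + 2) - 2

We claim S(n) = 2^n(n + 2) - 2 for all n ≥ 1.
Base case (n = 1): S(1) = 4, and the closed form gives 4. They agree.
Inductive step: suppose the statement holds for some k ≥ 1, so S(k) = 2^k(k + 2) - 2.
Then S(k+1) = S(k) + (2^k(k + 4)) = (2^k(k + 2) - 2) + (2^k(k + 4)).
Simplifying, S(k+1) = 2·2^k·k + 6·2^k - 2 = 2^(k+1)((k+1) + 2) - 2,
which is the closed form with n = k+1.
This completes the induction.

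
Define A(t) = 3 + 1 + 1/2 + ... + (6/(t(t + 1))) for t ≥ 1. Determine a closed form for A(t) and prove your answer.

A(t) = 6t/(t + 1)

We claim A(t) = 6t/(t + 1) for all t ≥ 1.
When t = 1: A(1) = 3, and the closed form gives 3. They agree.
For the inductive step, assume it holds for an arbitrary m ≥ 1, so A(m) = 6m/(m + 1).
Then A(m+1) = A(m) + (6/((m + 1)(m + 2))) = (6m/(m + 1)) + (6/((m + 1)(m + 2))).
Simplifying, A(m+1) = 6(m + 1)/(m + 2) = 6(m+1)/((m+1) + 1),
which is the closed form with t = m+1.
Hence, by induction on t, the claim holds for every t ≥ 1.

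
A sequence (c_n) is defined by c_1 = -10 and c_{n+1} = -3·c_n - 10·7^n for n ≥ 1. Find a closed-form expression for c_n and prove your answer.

c_n = (-3)^n - 7^n

Computing the first terms: c_1 = -10, c_2 = -40, c_3 = -370. This suggests c_n = (-3)^n - 7^n.
When n = 1: the formula gives -10 = -10 = c_1.
For the inductive step, assume it holds for an arbitrary r ≥ 1, so c_r = (-3)^r - 7^r.
Then c_{r+1} = -3·c_r - 10·7^r = -3·((-3)^r - 7^r) - 10·7^r = (-3)^(r + 1) - 7^(r + 1),
which is the claimed formula at n = r+1.
By induction, the statement is established for all n ≥ 1.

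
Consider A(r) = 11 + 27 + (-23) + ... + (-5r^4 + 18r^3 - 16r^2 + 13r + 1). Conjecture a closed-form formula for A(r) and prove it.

We claim A(r) = -r(r^4 - 2r^3 - 2r^2 - 3r - 5) for all r ≥ 1.
When r = 1: A(1) = 11, and the closed form gives 11. They agree.
Inductive step: suppose the statement holds for some j ≥ 1, so A(j) = j(-j^4 + 2j^3 + 2j^2 + 3j + 5).
Then A(j+1) = A(j) + (-5j^4 - 2j^3 + 8j^2 + 15j + 11) = (j(-j^4 + 2j^3 + 2j^2 + 3j + 5)) + (-5j^4 - 2j^3 + 8j^2 + 15j + 11).
Simplifying, A(j+1) = -(j + 1)(j^4 + 2j^3 - 2j^2 - 9j - 11) = -(j+1)((j+1)^4 - 2(j+1)^3 - 2(j+1)^2 - 3(j+1) - 5),
which is the closed form with r = j+1.
Hence, by induction on r, the claim holds for every r ≥ 1.

A(r) = -r(r^4 - 2r^3 - 2r^2 - 3r - 5)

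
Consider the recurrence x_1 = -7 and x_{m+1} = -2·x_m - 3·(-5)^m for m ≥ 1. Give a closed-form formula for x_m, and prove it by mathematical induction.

Computing the first terms: x_1 = -7, x_2 = 29, x_3 = -133. This suggests x_m = (-2)^m + (-5)^m.
When m = 1: the formula gives -7 = -7 = x_1.
For the inductive step, assume it holds for an arbitrary j ≥ 1, so x_j = (-2)^j + (-5)^j.
Then x_{j+1} = -2·x_j - 3·(-5)^j = -2·((-2)^j + (-5)^j) - 3·(-5)^j = (-2)^(j + 1) + (-5)^(j + 1),
which is the claimed formula at m = j+1.
By the principle of mathematical induction, the result holds for all m ≥ 1.

x_m = (-2)^m + (-5)^m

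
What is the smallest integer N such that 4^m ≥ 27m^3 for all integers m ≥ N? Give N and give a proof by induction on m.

N = 7

At m = 6: 4096 < 5832, so the inequality fails and N ≥ 7. We prove 4^m ≥ 27m^3 for all m ≥ 7.
Base step (m = 7): 4^m = 16384 and 27m^3 = 9261, so 16384 ≥ 9261.
Inductive step: assume the claim holds for m = p, so 4^p ≥ 27p^3.
Then 4^(p + 1) = 4·(4^p) ≥ 4·(27p^3).
Also, for p ≥ 7 we have 4·(27p^3) ≥ 27(p+1)^3, since 4 ≥ (1 + 1/p)^3 for all p ≥ 7.
Combining, 4^(p + 1) ≥ 27(p+1)^3.
By induction, the statement is established for all m ≥ 7.
Hence the smallest such N is 7.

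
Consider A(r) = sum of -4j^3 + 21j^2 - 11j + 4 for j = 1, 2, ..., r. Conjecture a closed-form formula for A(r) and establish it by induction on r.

A(r) = -r(r^3 - 5r^2 - 4r - 2)

We claim A(r) = -r(r^3 - 5r^2 - 4r - 2) for all r ≥ 1.
For the base case r = 1: A(1) = 10, and the closed form gives 10. They agree.
Suppose the result is true for r = j, so A(j) = j(-j^3 + 5j^2 + 4j + 2).
Then A(j+1) = A(j) + (-4j^3 + 9j^2 + 19j + 10) = (j(-j^3 + 5j^2 + 4j + 2)) + (-4j^3 + 9j^2 + 19j + 10).
Simplifying, A(j+1) = -(j + 1)(j^3 - 2j^2 - 11j - 10) = -(j+1)((j+1)^3 - 5(j+1)^2 - 4(j+1) - 2),
which is the closed form with r = j+1.
Hence, by induction on r, the claim holds for every r ≥ 1.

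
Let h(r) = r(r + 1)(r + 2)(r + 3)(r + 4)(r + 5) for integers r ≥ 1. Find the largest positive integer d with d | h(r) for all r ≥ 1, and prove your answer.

d = 720

Computing the first values: h(1) = 720 and h(2) = 5040; gcd(720, 5040) = 720, so d ≤ 720.
We prove 720 | r(r + 1)(r + 2)(r + 3)(r + 4)(r + 5) for all r ≥ 1 by induction on r.
For the base case r = 1: h(1) = 720 = 720·(1), so 720 | h(1).
Inductive step: suppose the statement holds for some j ≥ 1, i.e. 720 | h(j). Then
h(j+1) − h(j) = (j+1)·(j+2)·(j+3)·(j+4)·(j+5)·(j+6) − j·(j+1)·(j+2)·(j+3)·(j+4)·(j+5) = (j+1)·(j+2)·(j+3)·(j+4)·(j+5)·[(j+6) − j] = 6·(j+1)·(j+2)·(j+3)·(j+4)·(j+5). The product of 5 consecutive integers is divisible by (5)! = 120, so h(j+1) − h(j) is divisible by 6·120 = 720. By the inductive hypothesis 720 | h(j), hence 720 | h(j+1).
By induction, the statement is established for all r ≥ 1.
Therefore the largest such d is 720.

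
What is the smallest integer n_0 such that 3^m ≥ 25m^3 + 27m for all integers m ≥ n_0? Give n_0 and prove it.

At m = 8: 6561 < 13016, so the inequality fails and n_0 ≥ 9. We prove 3^m ≥ 25m^3 + 27m for all m ≥ 9.
Base step (m = 9): 3^m = 19683 and 25m^3 + 27m = 18468, so 19683 ≥ 18468.
Inductive step: assume the claim holds for m = j, so 3^j ≥ 25j^3 + 27j.
Then 3^(j + 1) = 3·(3^j) ≥ 3·(25j^3 + 27j).
Also, for j ≥ 9 we have 3·(25j^3 + 27j) ≥ 25(j+1)^3 + 27(j+1), since 3·(25j^3 + 27j) − (25(j+1)^3 + 27(j+1)) = 50j^3 - 75j^2 - 21j - 52, which is nonnegative for all j ≥ 9.
Combining, 3^(j + 1) ≥ 25(j+1)^3 + 27(j+1).
This completes the induction.
Hence the smallest such n_0 is 9.

n_0 = 9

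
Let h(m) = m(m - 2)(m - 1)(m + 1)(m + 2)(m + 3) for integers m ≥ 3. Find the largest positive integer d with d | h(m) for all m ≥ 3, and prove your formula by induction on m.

Computing the first values: h(3) = 720 and h(4) = 5040; gcd(720, 5040) = 720, so d ≤ 720.
We prove 720 | m(m - 2)(m - 1)(m + 1)(m + 2)(m + 3) for all m ≥ 3 by induction on m.
When m = 3: h(3) = 720 = 720·(1), so 720 | h(3).
Suppose the result is true for m = k, i.e. 720 | h(k). Then
h(k+1) − h(k) = (k-1)·k·(k+1)·(k+2)·(k+3)·(k+4) − (k-2)·(k-1)·k·(k+1)·(k+2)·(k+3) = (k-1)·k·(k+1)·(k+2)·(k+3)·[(k+4) − (k-2)] = 6·(k-1)·k·(k+1)·(k+2)·(k+3). The product of 5 consecutive integers is divisible by (5)! = 120, so h(k+1) − h(k) is divisible by 6·120 = 720. By the inductive hypothesis 720 | h(k), hence 720 | h(k+1).
Hence, by induction on m, the claim holds for every m ≥ 3.
Therefore the largest such d is 720.

d = 720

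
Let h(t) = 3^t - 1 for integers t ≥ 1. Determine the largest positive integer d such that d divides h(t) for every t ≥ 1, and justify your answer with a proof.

Computing the first values: h(1) = 2 and h(2) = 8; gcd(2, 8) = 2, so d ≤ 2.
We prove 2 | 3^t - 1 for all t ≥ 1 by induction on t.
For the base case t = 1: h(1) = 2 = 2·(1), so 2 | h(1).
Inductive step: suppose the statement holds for some p ≥ 1, i.e. 2 | h(p). Then
3^{p+1} − 1^{p+1} = 3·3^p − 1·1^p = 3·(3^p − 1^p) + (2)·1^p. The first term is divisible by 2 by the inductive hypothesis, and the second term (2)·1^p is divisible by 2 since 2 | 2. Hence 2 | h(p+1).
By the principle of mathematical induction, the result holds for all t ≥ 1.
Therefore the largest such d is 2.

d = 2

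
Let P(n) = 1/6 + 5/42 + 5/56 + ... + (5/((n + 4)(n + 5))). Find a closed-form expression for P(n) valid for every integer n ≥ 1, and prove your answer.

We claim P(n) = n/(n + 5) for all n ≥ 1.
Base step (n = 1): P(1) = 1/6, and the closed form gives 1/6. They agree.
Inductive step: assume the claim holds for n = r, so P(r) = r/(r + 5).
Then P(r+1) = P(r) + (5/((r + 5)(r + 6))) = (r/(r + 5)) + (5/((r + 5)(r + 6))).
Simplifying, P(r+1) = (r + 1)/(r + 6) = (r+1)/((r+1) + 5),
which is the closed form with n = r+1.
This completes the induction.

P(n) = n/(n + 5)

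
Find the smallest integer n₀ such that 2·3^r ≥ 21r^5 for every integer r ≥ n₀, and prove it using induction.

At r = 14: 9565938 < 11294304, so the inequality fails and n₀ ≥ 15. We prove 2·3^r ≥ 21r^5 for all r ≥ 15.
For the base case r = 15: 2·3^r = 28697814 and 21r^5 = 15946875, so 28697814 ≥ 15946875.
Suppose the result is true for r = p, so 2·3^p ≥ 21p^5.
Then 2·3^(p + 1) = 3·(2·3^p) ≥ 3·(21p^5).
Also, for p ≥ 15 we have 3·(21p^5) ≥ 21(p+1)^5, since 3 ≥ (1 + 1/p)^5 for all p ≥ 15.
Combining, 2·3^(p + 1) ≥ 21(p+1)^5.
By induction, the statement is established for all r ≥ 15.
Hence the smallest such n₀ is 15.

n₀ = 15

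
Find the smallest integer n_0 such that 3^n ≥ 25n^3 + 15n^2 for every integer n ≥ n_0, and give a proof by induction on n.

At n = 8: 6561 < 13760, so the inequality fails and n_0 ≥ 9. We prove 3^n ≥ 25n^3 + 15n^2 for all n ≥ 9.
Base step (n = 9): 3^n = 19683 and 25n^3 + 15n^2 = 19440, so 19683 ≥ 19440.
For the inductive step, assume it holds for an arbitrary p ≥ 9, so 3^p ≥ 25p^3 + 15p^2.
Then 3^(p + 1) = 3·(3^p) ≥ 3·(25p^3 + 15p^2).
Also, for p ≥ 9 we have 3·(25p^3 + 15p^2) ≥ 25(p+1)^3 + 15(p+1)^2, since 3·(25p^3 + 15p^2) − (25(p+1)^3 + 15(p+1)^2) = 50p^3 - 45p^2 - 105p - 40, which is nonnegative for all p ≥ 9.
Combining, 3^(p + 1) ≥ 25(p+1)^3 + 15(p+1)^2.
By induction, the statement is established for all n ≥ 9.
Hence the smallest such n_0 is 9.

n_0 = 9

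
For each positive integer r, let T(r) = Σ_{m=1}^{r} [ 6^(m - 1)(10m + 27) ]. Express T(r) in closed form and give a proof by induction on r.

T(r) = 6^r(2r + 5) - 5

We claim T(r) = 6^r(2r + 5) - 5 for all r ≥ 1.
When r = 1: T(1) = 37, and the closed form gives 37. They agree.
Inductive step: assume the claim holds for r = m, so T(m) = 6^m(2m + 5) - 5.
Then T(m+1) = T(m) + (6^m(10m + 37)) = (6^m(2m + 5) - 5) + (6^m(10m + 37)).
Simplifying, T(m+1) = 12·6^m·m + 42·6^m - 5 = 6^(m+1)(2(m+1) + 5) - 5,
which is the closed form with r = m+1.
This completes the induction.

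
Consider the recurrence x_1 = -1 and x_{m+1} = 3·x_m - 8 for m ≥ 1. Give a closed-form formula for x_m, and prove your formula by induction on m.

Computing the first terms: x_1 = -1, x_2 = -11, x_3 = -41. This suggests x_m = -5·3^(m - 1) + 4.
Base case (m = 1): the formula gives -1 = -1 = x_1.
Inductive step: suppose the statement holds for some j ≥ 1, so x_j = -5·3^(j - 1) + 4.
Then x_{j+1} = 3·x_j - 8 = 3·(-5·3^(j - 1) + 4) - 8 = -5·3^j + 4 = -5·3^((j+1) - 1) + 4,
which is the claimed formula at m = j+1.
By the principle of mathematical induction, the result holds for all m ≥ 1.

x_m = -5·3^(m - 1) + 4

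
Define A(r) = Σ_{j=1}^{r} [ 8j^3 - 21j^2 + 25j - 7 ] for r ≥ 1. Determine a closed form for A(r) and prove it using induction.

We claim A(r) = r(2r^3 - 3r^2 + 4r + 2) for all r ≥ 1.
Base case (r = 1): A(1) = 5, and the closed form gives 5. They agree.
Inductive step: suppose the statement holds for some j ≥ 1, so A(j) = j(2j^3 - 3j^2 + 4j + 2).
Then A(j+1) = A(j) + (8j^3 + 3j^2 + 7j + 5) = (j(2j^3 - 3j^2 + 4j + 2)) + (8j^3 + 3j^2 + 7j + 5).
Simplifying, A(j+1) = (j + 1)(2j^3 + 3j^2 + 4j + 5) = (j+1)(2(j+1)^3 - 3(j+1)^2 + 4(j+1) + 2),
which is the closed form with r = j+1.
Hence, by induction on r, the claim holds for every r ≥ 1.

A(r) = r(2r^3 - 3r^2 + 4r + 2)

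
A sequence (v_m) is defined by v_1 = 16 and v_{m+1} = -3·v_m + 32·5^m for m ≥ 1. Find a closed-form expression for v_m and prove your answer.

Computing the first terms: v_1 = 16, v_2 = 112, v_3 = 464. This suggests v_m = -4(-3)^(m - 1) + 4·5^m.
For the base case m = 1: the formula gives 16 = 16 = v_1.
Suppose the result is true for m = j, so v_j = -4(-3)^(j - 1) + 4·5^j.
Then v_{j+1} = -3·v_j + 32·5^j = -3·(-4(-3)^(j - 1) + 4·5^j) + 32·5^j = -4(-3)^j + 4·5^(j + 1) = -4(-3)^((j+1) - 1) + 4·5^(j+1),
which is the claimed formula at m = j+1.
Hence, by induction on m, the claim holds for every m ≥ 1.

v_m = -4(-3)^(m - 1) + 4·5^m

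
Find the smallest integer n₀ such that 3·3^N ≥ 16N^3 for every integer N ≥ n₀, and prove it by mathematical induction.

n₀ = 7

At N = 6: 2187 < 3456, so the inequality fails and n₀ ≥ 7. We prove 3·3^N ≥ 16N^3 for all N ≥ 7.
Base case (N = 7): 3·3^N = 6561 and 16N^3 = 5488, so 6561 ≥ 5488.
Inductive step: assume the claim holds for N = k, so 3·3^k ≥ 16k^3.
Then 3·3^(k + 1) = 3·(3·3^k) ≥ 3·(16k^3).
Also, for k ≥ 7 we have 3·(16k^3) ≥ 16(k+1)^3, since 3 ≥ (1 + 1/k)^3 for all k ≥ 7.
Combining, 3·3^(k + 1) ≥ 16(k+1)^3.
By induction, the statement is established for all N ≥ 7.
Hence the smallest such n₀ is 7.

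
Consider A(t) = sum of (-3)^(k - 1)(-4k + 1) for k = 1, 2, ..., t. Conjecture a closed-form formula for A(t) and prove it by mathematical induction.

A(t) = (-3)^t·t

We claim A(t) = (-3)^t·t for all t ≥ 1.
For the base case t = 1: A(1) = -3, and the closed form gives -3. They agree.
Inductive step: suppose the statement holds for some k ≥ 1, so A(k) = (-3)^k·k.
Then A(k+1) = A(k) + ((-3)^k(-4k - 3)) = ((-3)^k·k) + ((-3)^k(-4k - 3)).
Simplifying, A(k+1) = (-3)^(k + 1)(k + 1) = (-3)^(k+1)·(k+1),
which is the closed form with t = k+1.
This completes the induction.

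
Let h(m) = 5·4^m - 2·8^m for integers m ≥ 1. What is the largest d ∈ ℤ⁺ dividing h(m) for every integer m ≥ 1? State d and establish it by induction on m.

Computing the first values: h(1) = 4 and h(2) = -48; gcd(4, -48) = 4, so d ≤ 4.
We prove 4 | 5·4^m - 2·8^m for all m ≥ 1 by induction on m.
For the base case m = 1: h(1) = 4 = 4·(1), so 4 | h(1).
Inductive step: assume the claim holds for m = i, i.e. 4 | h(i). Then
h(i+1) − 8·h(i) = (5·4^(i+1) - 2·8^(i+1)) − 8·(5·4^i - 2·8^i) = (5)·4^i·(4 − 8) = (-20)·4^i. Since 4 | h(i) by the inductive hypothesis, 4 | 8·h(i); and 4 | -20 since -20 = 4·-5. Therefore 4 | h(i+1).
Hence, by induction on m, the claim holds for every m ≥ 1.
Therefore the largest such d is 4.

d = 4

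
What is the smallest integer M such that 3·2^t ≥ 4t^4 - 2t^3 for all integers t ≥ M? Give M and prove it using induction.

At t = 16: 196608 < 253952, so the inequality fails and M ≥ 17. We prove 3·2^t ≥ 4t^4 - 2t^3 for all t ≥ 17.
For the base case t = 17: 3·2^t = 393216 and 4t^4 - 2t^3 = 324258, so 393216 ≥ 324258.
For the inductive step, assume it holds for an arbitrary k ≥ 17, so 3·2^k ≥ 4k^4 - 2k^3.
Then 3·2^(k + 1) = 2·(3·2^k) ≥ 2·(4k^4 - 2k^3).
Also, for k ≥ 17 we have 2·(4k^4 - 2k^3) ≥ 4(k+1)^4 - 2(k+1)^3, since 2·(4k^4 - 2k^3) − (4(k+1)^4 - 2(k+1)^3) = 4k^4 - 18k^3 - 18k^2 - 10k - 2, which is nonnegative for all k ≥ 17.
Combining, 3·2^(k + 1) ≥ 4(k+1)^4 - 2(k+1)^3.
Hence, by induction on t, the claim holds for every t ≥ 17.
Hence the smallest such M is 17.

M = 17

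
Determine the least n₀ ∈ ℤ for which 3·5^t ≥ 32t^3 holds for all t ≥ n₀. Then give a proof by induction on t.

n₀ = 5

At t = 4: 1875 < 2048, so the inequality fails and n₀ ≥ 5. We prove 3·5^t ≥ 32t^3 for all t ≥ 5.
Base case (t = 5): 3·5^t = 9375 and 32t^3 = 4000, so 9375 ≥ 4000.
Inductive step: assume the claim holds for t = i, so 3·5^i ≥ 32i^3.
Then 3·5^(i + 1) = 5·(3·5^i) ≥ 5·(32i^3).
Also, for i ≥ 5 we have 5·(32i^3) ≥ 32(i+1)^3, since 5 ≥ (1 + 1/i)^3 for all i ≥ 5.
Combining, 3·5^(i + 1) ≥ 32(i+1)^3.
By induction, the statement is established for all t ≥ 5.
Hence the smallest such n₀ is 5.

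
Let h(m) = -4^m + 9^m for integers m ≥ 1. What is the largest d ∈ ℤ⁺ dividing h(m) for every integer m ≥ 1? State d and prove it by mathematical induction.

Computing the first values: h(1) = 5 and h(2) = 65; gcd(5, 65) = 5, so d ≤ 5.
We prove 5 | -4^m + 9^m for all m ≥ 1 by induction on m.
When m = 1: h(1) = 5 = 5·(1), so 5 | h(1).
Inductive step: suppose the statement holds for some r ≥ 1, i.e. 5 | h(r). Then
9^{r+1} − 4^{r+1} = 9·9^r − 4·4^r = 9·(9^r − 4^r) + (5)·4^r. The first term is divisible by 5 by the inductive hypothesis, and the second term (5)·4^r is divisible by 5 since 5 | 5. Hence 5 | h(r+1).
Hence, by induction on m, the claim holds for every m ≥ 1.
Therefore the largest such d is 5.

d = 5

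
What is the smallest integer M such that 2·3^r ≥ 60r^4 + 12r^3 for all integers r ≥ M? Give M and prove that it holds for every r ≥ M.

M = 13

At r = 12: 1062882 < 1264896, so the inequality fails and M ≥ 13. We prove 2·3^r ≥ 60r^4 + 12r^3 for all r ≥ 13.
Base case (r = 13): 2·3^r = 3188646 and 60r^4 + 12r^3 = 1740024, so 3188646 ≥ 1740024.
For the inductive step, assume it holds for an arbitrary j ≥ 13, so 2·3^j ≥ 60j^4 + 12j^3.
Then 2·3^(j + 1) = 3·(2·3^j) ≥ 3·(60j^4 + 12j^3).
Also, for j ≥ 13 we have 3·(60j^4 + 12j^3) ≥ 60(j+1)^4 + 12(j+1)^3, since 3·(60j^4 + 12j^3) − (60(j+1)^4 + 12(j+1)^3) = 120j^4 - 216j^3 - 396j^2 - 276j - 72, which is nonnegative for all j ≥ 13.
Combining, 2·3^(j + 1) ≥ 60(j+1)^4 + 12(j+1)^3.
This completes the induction.
Hence the smallest such M is 13.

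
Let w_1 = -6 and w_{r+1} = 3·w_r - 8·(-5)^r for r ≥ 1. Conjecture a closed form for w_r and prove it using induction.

Computing the first terms: w_1 = -6, w_2 = 22, w_3 = -134. This suggests w_r = (-5)^r - 3^(r - 1).
For the base case r = 1: the formula gives -6 = -6 = w_1.
Suppose the result is true for r = p, so w_p = (-5)^p - 3^(p - 1).
Then w_{p+1} = 3·w_p - 8·(-5)^p = 3·((-5)^p - 3^(p - 1)) - 8·(-5)^p = (-5)^(p + 1) - 3^p = (-5)^(p+1) - 3^((p+1) - 1),
which is the claimed formula at r = p+1.
Hence, by induction on r, the claim holds for every r ≥ 1.

w_r = (-5)^r - 3^(r - 1)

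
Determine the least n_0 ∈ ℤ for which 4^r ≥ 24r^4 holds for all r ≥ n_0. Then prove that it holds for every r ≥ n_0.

At r = 8: 65536 < 98304, so the inequality fails and n_0 ≥ 9. We prove 4^r ≥ 24r^4 for all r ≥ 9.
For the base case r = 9: 4^r = 262144 and 24r^4 = 157464, so 262144 ≥ 157464.
Inductive step: suppose the statement holds for some i ≥ 9, so 4^i ≥ 24i^4.
Then 4^(i + 1) = 4·(4^i) ≥ 4·(24i^4).
Also, for i ≥ 9 we have 4·(24i^4) ≥ 24(i+1)^4, since 4 ≥ (1 + 1/i)^4 for all i ≥ 9.
Combining, 4^(i + 1) ≥ 24(i+1)^4.
By induction, the statement is established for all r ≥ 9.
Hence the smallest such n_0 is 9.

n_0 = 9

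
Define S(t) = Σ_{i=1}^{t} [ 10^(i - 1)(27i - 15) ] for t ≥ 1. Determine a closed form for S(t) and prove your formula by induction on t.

S(t) = 10^t(3t - 2) + 2

We claim S(t) = 10^t(3t - 2) + 2 for all t ≥ 1.
When t = 1: S(1) = 12, and the closed form gives 12. They agree.
Inductive step: assume the claim holds for t = i, so S(i) = 10^i(3i - 2) + 2.
Then S(i+1) = S(i) + (10^i(27i + 12)) = (10^i(3i - 2) + 2) + (10^i(27i + 12)).
Simplifying, S(i+1) = 30·10^i·i + 10·10^i + 2 = 10^(i+1)(3(i+1) - 2) + 2,
which is the closed form with t = i+1.
By induction, the statement is established for all t ≥ 1.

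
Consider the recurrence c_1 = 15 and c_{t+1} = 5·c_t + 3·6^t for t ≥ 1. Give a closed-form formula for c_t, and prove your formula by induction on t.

Computing the first terms: c_1 = 15, c_2 = 93, c_3 = 573. This suggests c_t = -3·5^(t - 1) + 3·6^t.
When t = 1: the formula gives 15 = 15 = c_1.
Inductive step: suppose the statement holds for some m ≥ 1, so c_m = -3·5^(m - 1) + 3·6^m.
Then c_{m+1} = 5·c_m + 3·6^m = 5·(-3·5^(m - 1) + 3·6^m) + 3·6^m = -3·5^m + 3·6^(m + 1) = -3·5^((m+1) - 1) + 3·6^(m+1),
which is the claimed formula at t = m+1.
Hence, by induction on t, the claim holds for every t ≥ 1.

c_t = -3·5^(t - 1) + 3·6^t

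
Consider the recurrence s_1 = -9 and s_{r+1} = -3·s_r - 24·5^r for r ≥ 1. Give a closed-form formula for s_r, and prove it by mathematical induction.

Computing the first terms: s_1 = -9, s_2 = -93, s_3 = -321. This suggests s_r = -2(-3)^r - 3·5^r.
Base case (r = 1): the formula gives -9 = -9 = s_1.
Inductive step: suppose the statement holds for some j ≥ 1, so s_j = -2(-3)^j - 3·5^j.
Then s_{j+1} = -3·s_j - 24·5^j = -3·(-2(-3)^j - 3·5^j) - 24·5^j = -2(-3)^(j + 1) - 3·5^(j + 1),
which is the claimed formula at r = j+1.
By the principle of mathematical induction, the result holds for all r ≥ 1.

s_r = -2(-3)^r - 3·5^r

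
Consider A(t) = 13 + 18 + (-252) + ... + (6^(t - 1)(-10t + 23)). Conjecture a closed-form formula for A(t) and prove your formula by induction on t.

We claim A(t) = 6^t(-2t + 5) - 5 for all t ≥ 1.
When t = 1: A(1) = 13, and the closed form gives 13. They agree.
For the inductive step, assume it holds for an arbitrary p ≥ 1, so A(p) = 6^p(-2p + 5) - 5.
Then A(p+1) = A(p) + (6^p(-10p + 13)) = (6^p(-2p + 5) - 5) + (6^p(-10p + 13)).
Simplifying, A(p+1) = -12·6^p·p + 18·6^p - 5 = 6^(p+1)(-2(p+1) + 5) - 5,
which is the closed form with t = p+1.
Hence, by induction on t, the claim holds for every t ≥ 1.

A(t) = 6^t(-2t + 5) - 5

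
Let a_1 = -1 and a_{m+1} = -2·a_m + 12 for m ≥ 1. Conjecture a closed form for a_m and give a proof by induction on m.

Computing the first terms: a_1 = -1, a_2 = 14, a_3 = -16. This suggests a_m = -5(-2)^(m - 1) + 4.
When m = 1: the formula gives -1 = -1 = a_1.
Inductive step: suppose the statement holds for some p ≥ 1, so a_p = -5(-2)^(p - 1) + 4.
Then a_{p+1} = -2·a_p + 12 = -2·(-5(-2)^(p - 1) + 4) + 12 = -5(-2)^p + 4 = -5(-2)^((p+1) - 1) + 4,
which is the claimed formula at m = p+1.
Hence, by induction on m, the claim holds for every m ≥ 1.

a_m = -5(-2)^(m - 1) + 4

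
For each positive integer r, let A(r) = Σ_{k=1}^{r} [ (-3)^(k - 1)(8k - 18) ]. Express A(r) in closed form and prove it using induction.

A(r) = 2(-3)^r(-r + 2) - 4

We claim A(r) = 2(-3)^r(-r + 2) - 4 for all r ≥ 1.
Base step (r = 1): A(1) = -10, and the closed form gives -10. They agree.
Suppose the result is true for r = k, so A(k) = 2(-3)^k(-k + 2) - 4.
Then A(k+1) = A(k) + ((-3)^k(8k - 10)) = (2(-3)^k(-k + 2) - 4) + ((-3)^k(8k - 10)).
Simplifying, A(k+1) = 6(-3)^k·k - 6(-3)^k - 4 = 2(-3)^(k+1)(-(k+1) + 2) - 4,
which is the closed form with r = k+1.
By the principle of mathematical induction, the result holds for all r ≥ 1.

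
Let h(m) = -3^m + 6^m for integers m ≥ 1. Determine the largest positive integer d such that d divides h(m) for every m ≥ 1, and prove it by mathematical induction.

d = 3

Computing the first values: h(1) = 3 and h(2) = 27; gcd(3, 27) = 3, so d ≤ 3.
We prove 3 | -3^m + 6^m for all m ≥ 1 by induction on m.
For the base case m = 1: h(1) = 3 = 3·(1), so 3 | h(1).
Inductive step: assume the claim holds for m = r, i.e. 3 | h(r). Then
6^{r+1} − 3^{r+1} = 6·6^r − 3·3^r = 6·(6^r − 3^r) + (3)·3^r. The first term is divisible by 3 by the inductive hypothesis, and the second term (3)·3^r is divisible by 3 since 3 | 3. Hence 3 | h(r+1).
This completes the induction.
Therefore the largest such d is 3.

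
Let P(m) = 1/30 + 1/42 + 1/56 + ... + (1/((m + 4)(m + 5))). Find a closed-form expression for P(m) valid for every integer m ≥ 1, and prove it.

We claim P(m) = m/(5(m + 5)) for all m ≥ 1.
Base step (m = 1): P(1) = 1/30, and the closed form gives 1/30. They agree.
Inductive step: assume the claim holds for m = k, so P(k) = k/(5(k + 5)).
Then P(k+1) = P(k) + (1/((k + 5)(k + 6))) = (k/(5(k + 5))) + (1/((k + 5)(k + 6))).
Simplifying, P(k+1) = (k + 1)/(5(k + 6)) = (k+1)/(5((k+1) + 5)),
which is the closed form with m = k+1.
By induction, the statement is established for all m ≥ 1.

P(m) = m/(5(m + 5))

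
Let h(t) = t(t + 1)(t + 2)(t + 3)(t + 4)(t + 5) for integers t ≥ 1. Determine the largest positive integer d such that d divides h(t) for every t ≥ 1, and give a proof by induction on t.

Computing the first values: h(1) = 720 and h(2) = 5040; gcd(720, 5040) = 720, so d ≤ 720.
We prove 720 | t(t + 1)(t + 2)(t + 3)(t + 4)(t + 5) for all t ≥ 1 by induction on t.
Base step (t = 1): h(1) = 720 = 720·(1), so 720 | h(1).
Suppose the result is true for t = k, i.e. 720 | h(k). Then
h(k+1) − h(k) = (k+1)·(k+2)·(k+3)·(k+4)·(k+5)·(k+6) − k·(k+1)·(k+2)·(k+3)·(k+4)·(k+5) = (k+1)·(k+2)·(k+3)·(k+4)·(k+5)·[(k+6) − k] = 6·(k+1)·(k+2)·(k+3)·(k+4)·(k+5). The product of 5 consecutive integers is divisible by (5)! = 120, so h(k+1) − h(k) is divisible by 6·120 = 720. By the inductive hypothesis 720 | h(k), hence 720 | h(k+1).
By induction, the statement is established for all t ≥ 1.
Therefore the largest such d is 720.

d = 720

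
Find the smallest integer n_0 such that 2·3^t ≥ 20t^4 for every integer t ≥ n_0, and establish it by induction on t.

At t = 10: 118098 < 200000, so the inequality fails and n_0 ≥ 11. We prove 2·3^t ≥ 20t^4 for all t ≥ 11.
Base case (t = 11): 2·3^t = 354294 and 20t^4 = 292820, so 354294 ≥ 292820.
Suppose the result is true for t = r, so 2·3^r ≥ 20r^4.
Then 2·3^(r + 1) = 3·(2·3^r) ≥ 3·(20r^4).
Also, for r ≥ 11 we have 3·(20r^4) ≥ 20(r+1)^4, since 3 ≥ (1 + 1/r)^4 for all r ≥ 11.
Combining, 2·3^(r + 1) ≥ 20(r+1)^4.
By the principle of mathematical induction, the result holds for all t ≥ 11.
Hence the smallest such n_0 is 11.

n_0 = 11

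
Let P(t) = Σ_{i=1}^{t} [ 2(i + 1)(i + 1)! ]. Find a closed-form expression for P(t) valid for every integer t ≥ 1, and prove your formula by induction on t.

P(t) = 2(t + 2)! - 4

We claim P(t) = 2(t + 2)! - 4 for all t ≥ 1.
Base case (t = 1): P(1) = 8, and the closed form gives 8. They agree.
For the inductive step, assume it holds for an arbitrary i ≥ 1, so P(i) = 2(i + 2)! - 4.
Then P(i+1) = P(i) + (2(i + 2)(i + 2)!) = (2(i + 2)! - 4) + (2(i + 2)(i + 2)!).
Simplifying, P(i+1) = 2((i+1) + 2)! - 4,
which is the closed form with t = i+1.
Hence, by induction on t, the claim holds for every t ≥ 1.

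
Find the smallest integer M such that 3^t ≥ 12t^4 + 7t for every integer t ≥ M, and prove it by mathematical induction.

At t = 10: 59049 < 120070, so the inequality fails and M ≥ 11. We prove 3^t ≥ 12t^4 + 7t for all t ≥ 11.
When t = 11: 3^t = 177147 and 12t^4 + 7t = 175769, so 177147 ≥ 175769.
Inductive step: suppose the statement holds for some r ≥ 11, so 3^r ≥ 12r^4 + 7r.
Then 3^(r + 1) = 3·(3^r) ≥ 3·(12r^4 + 7r).
Also, for r ≥ 11 we have 3·(12r^4 + 7r) ≥ 12(r+1)^4 + 7(r+1), since 3·(12r^4 + 7r) − (12(r+1)^4 + 7(r+1)) = 24r^4 - 48r^3 - 72r^2 - 34r - 19, which is nonnegative for all r ≥ 11.
Combining, 3^(r + 1) ≥ 12(r+1)^4 + 7(r+1).
By induction, the statement is established for all t ≥ 11.
Hence the smallest such M is 11.

M = 11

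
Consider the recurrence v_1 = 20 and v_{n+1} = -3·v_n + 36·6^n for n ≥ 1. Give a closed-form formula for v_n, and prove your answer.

Computing the first terms: v_1 = 20, v_2 = 156, v_3 = 828. This suggests v_n = -4(-3)^(n - 1) + 4·6^n.
Base step (n = 1): the formula gives 20 = 20 = v_1.
For the inductive step, assume it holds for an arbitrary k ≥ 1, so v_k = -4(-3)^(k - 1) + 4·6^k.
Then v_{k+1} = -3·v_k + 36·6^k = -3·(-4(-3)^(k - 1) + 4·6^k) + 36·6^k = -4(-3)^k + 4·6^(k + 1) = -4(-3)^((k+1) - 1) + 4·6^(k+1),
which is the claimed formula at n = k+1.
This completes the induction.

v_n = -4(-3)^(n - 1) + 4·6^n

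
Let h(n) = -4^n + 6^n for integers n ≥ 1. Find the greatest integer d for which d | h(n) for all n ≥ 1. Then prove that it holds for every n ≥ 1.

d = 2

Computing the first values: h(1) = 2 and h(2) = 20; gcd(2, 20) = 2, so d ≤ 2.
We prove 2 | -4^n + 6^n for all n ≥ 1 by induction on n.
For the base case n = 1: h(1) = 2 = 2·(1), so 2 | h(1).
For the inductive step, assume it holds for an arbitrary k ≥ 1, i.e. 2 | h(k). Then
6^{k+1} − 4^{k+1} = 6·6^k − 4·4^k = 6·(6^k − 4^k) + (2)·4^k. The first term is divisible by 2 by the inductive hypothesis, and the second term (2)·4^k is divisible by 2 since 2 | 2. Hence 2 | h(k+1).
By induction, the statement is established for all n ≥ 1.
Therefore the largest such d is 2.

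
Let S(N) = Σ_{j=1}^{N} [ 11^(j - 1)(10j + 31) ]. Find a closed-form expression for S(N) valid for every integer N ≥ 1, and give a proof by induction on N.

S(N) = 11^N(N + 3) - 3

We claim S(N) = 11^N(N + 3) - 3 for all N ≥ 1.
When N = 1: S(1) = 41, and the closed form gives 41. They agree.
Suppose the result is true for N = j, so S(j) = 11^j(j + 3) - 3.
Then S(j+1) = S(j) + (11^j(10j + 41)) = (11^j(j + 3) - 3) + (11^j(10j + 41)).
Simplifying, S(j+1) = 11·11^j·j + 44·11^j - 3 = 11^(j+1)((j+1) + 3) - 3,
which is the closed form with N = j+1.
By the principle of mathematical induction, the result holds for all N ≥ 1.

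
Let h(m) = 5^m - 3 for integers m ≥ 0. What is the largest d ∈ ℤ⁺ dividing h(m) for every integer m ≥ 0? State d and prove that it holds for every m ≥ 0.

Computing the first values: h(0) = -2 and h(1) = 2; gcd(-2, 2) = 2, so d ≤ 2.
We prove 2 | 5^m - 3 for all m ≥ 0 by induction on m.
Base step (m = 0): h(0) = -2 = 2·(-1), so 2 | h(0).
Suppose the result is true for m = j, i.e. 2 | h(j). Then
h(j+1) = 5^(j+1) - 3 = 5·(5^j - 3) + 12 = 5·h(j) + 12. The first term is divisible by 2 by the inductive hypothesis, and 12 is divisible by 2. Hence 2 | h(j+1).
Hence, by induction on m, the claim holds for every m ≥ 0.
Therefore the largest such d is 2.

d = 2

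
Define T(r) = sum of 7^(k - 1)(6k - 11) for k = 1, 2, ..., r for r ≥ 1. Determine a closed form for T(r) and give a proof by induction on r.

We claim T(r) = 7^r(r - 2) + 2 for all r ≥ 1.
Base step (r = 1): T(1) = -5, and the closed form gives -5. They agree.
Inductive step: suppose the statement holds for some k ≥ 1, so T(k) = 7^k(k - 2) + 2.
Then T(k+1) = T(k) + (7^k(6k - 5)) = (7^k(k - 2) + 2) + (7^k(6k - 5)).
Simplifying, T(k+1) = 7^(k + 1)k - 7^(k + 1) + 2 = 7^(k+1)((k+1) - 2) + 2,
which is the closed form with r = k+1.
By induction, the statement is established for all r ≥ 1.

T(r) = 7^r(r - 2) + 2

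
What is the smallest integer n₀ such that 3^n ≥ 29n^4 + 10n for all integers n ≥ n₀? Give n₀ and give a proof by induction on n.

n₀ = 13

At n = 12: 531441 < 601464, so the inequality fails and n₀ ≥ 13. We prove 3^n ≥ 29n^4 + 10n for all n ≥ 13.
For the base case n = 13: 3^n = 1594323 and 29n^4 + 10n = 828399, so 1594323 ≥ 828399.
For the inductive step, assume it holds for an arbitrary j ≥ 13, so 3^j ≥ 29j^4 + 10j.
Then 3^(j + 1) = 3·(3^j) ≥ 3·(29j^4 + 10j).
Also, for j ≥ 13 we have 3·(29j^4 + 10j) ≥ 29(j+1)^4 + 10(j+1), since 3·(29j^4 + 10j) − (29(j+1)^4 + 10(j+1)) = 58j^4 - 116j^3 - 174j^2 - 96j - 39, which is nonnegative for all j ≥ 13.
Combining, 3^(j + 1) ≥ 29(j+1)^4 + 10(j+1).
This completes the induction.
Hence the smallest such n₀ is 13.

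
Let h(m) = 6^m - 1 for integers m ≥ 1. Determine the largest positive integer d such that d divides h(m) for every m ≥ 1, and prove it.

Computing the first values: h(1) = 5 and h(2) = 35; gcd(5, 35) = 5, so d ≤ 5.
We prove 5 | 6^m - 1 for all m ≥ 1 by induction on m.
When m = 1: h(1) = 5 = 5·(1), so 5 | h(1).
For the inductive step, assume it holds for an arbitrary r ≥ 1, i.e. 5 | h(r). Then
6^{r+1} − 1^{r+1} = 6·6^r − 1·1^r = 6·(6^r − 1^r) + (5)·1^r. The first term is divisible by 5 by the inductive hypothesis, and the second term (5)·1^r is divisible by 5 since 5 | 5. Hence 5 | h(r+1).
This completes the induction.
Therefore the largest such d is 5.

d = 5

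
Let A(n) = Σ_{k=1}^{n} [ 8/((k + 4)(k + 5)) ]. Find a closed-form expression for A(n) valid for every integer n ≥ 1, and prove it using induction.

We claim A(n) = 8n/(5(n + 5)) for all n ≥ 1.
Base step (n = 1): A(1) = 4/15, and the closed form gives 4/15. They agree.
Inductive step: assume the claim holds for n = k, so A(k) = 8k/(5(k + 5)).
Then A(k+1) = A(k) + (8/((k + 5)(k + 6))) = (8k/(5(k + 5))) + (8/((k + 5)(k + 6))).
Simplifying, A(k+1) = 8(k + 1)/(5(k + 6)) = 8(k+1)/(5((k+1) + 5)),
which is the closed form with n = k+1.
Hence, by induction on n, the claim holds for every n ≥ 1.

A(n) = 8n/(5(n + 5))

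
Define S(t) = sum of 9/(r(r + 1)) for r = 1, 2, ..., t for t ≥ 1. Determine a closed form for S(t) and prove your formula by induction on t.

S(t) = 9t/(t + 1)

We claim S(t) = 9t/(t + 1) for all t ≥ 1.
Base case (t = 1): S(1) = 9/2, and the closed form gives 9/2. They agree.
Inductive step: suppose the statement holds for some r ≥ 1, so S(r) = 9r/(r + 1).
Then S(r+1) = S(r) + (9/((r + 1)(r + 2))) = (9r/(r + 1)) + (9/((r + 1)(r + 2))).
Simplifying, S(r+1) = 9(r + 1)/(r + 2) = 9(r+1)/((r+1) + 1),
which is the closed form with t = r+1.
By the principle of mathematical induction, the result holds for all t ≥ 1.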